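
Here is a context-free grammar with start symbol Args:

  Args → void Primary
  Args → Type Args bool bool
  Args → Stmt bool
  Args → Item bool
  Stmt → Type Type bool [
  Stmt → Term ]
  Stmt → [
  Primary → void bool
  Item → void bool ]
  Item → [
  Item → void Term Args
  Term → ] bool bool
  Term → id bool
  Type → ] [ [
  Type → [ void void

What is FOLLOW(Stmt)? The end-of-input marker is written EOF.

{ bool }

In Args → Stmt bool: add FIRST(bool) = { bool }.
Union: FOLLOW(Stmt) = { bool }.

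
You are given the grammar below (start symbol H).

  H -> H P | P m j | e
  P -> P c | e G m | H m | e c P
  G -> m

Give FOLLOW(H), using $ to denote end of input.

H is the start symbol, so $ ∈ FOLLOW(H).
In H -> H P: add FIRST(P) = { e }.
In P -> H m: add FIRST(m) = { m }.
Union: FOLLOW(H) = { $, e, m }.

{ $, e, m }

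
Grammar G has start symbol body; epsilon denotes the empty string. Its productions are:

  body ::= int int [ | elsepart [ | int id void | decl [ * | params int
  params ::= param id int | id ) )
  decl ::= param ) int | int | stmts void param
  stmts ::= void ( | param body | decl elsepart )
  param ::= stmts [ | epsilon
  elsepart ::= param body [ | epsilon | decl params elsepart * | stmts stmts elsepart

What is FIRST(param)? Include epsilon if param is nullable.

From param ::= stmts [: add FIRST(stmts) = { ), [, id, int, void }.
param ::= epsilon contributes epsilon.
Union: FIRST(param) = { ), [, id, int, void, epsilon }.

{ ), [, id, int, void, epsilon }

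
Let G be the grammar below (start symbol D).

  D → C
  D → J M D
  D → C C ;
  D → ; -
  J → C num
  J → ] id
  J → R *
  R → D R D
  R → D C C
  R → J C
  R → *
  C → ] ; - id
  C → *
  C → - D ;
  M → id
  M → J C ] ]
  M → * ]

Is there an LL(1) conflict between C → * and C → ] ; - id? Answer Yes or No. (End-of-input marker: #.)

FIRST(*) = { * } and FIRST(] ; - id) = { ] }.
The FIRST sets are disjoint and neither alternative is nullable — no conflict.

No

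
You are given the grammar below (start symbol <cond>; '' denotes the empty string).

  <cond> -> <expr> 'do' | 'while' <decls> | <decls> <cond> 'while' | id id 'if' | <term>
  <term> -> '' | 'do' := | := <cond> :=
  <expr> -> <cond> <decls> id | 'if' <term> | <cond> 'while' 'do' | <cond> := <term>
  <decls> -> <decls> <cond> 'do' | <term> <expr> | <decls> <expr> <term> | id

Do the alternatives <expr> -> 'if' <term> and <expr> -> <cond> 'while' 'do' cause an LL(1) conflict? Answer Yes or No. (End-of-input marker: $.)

FIRST('if' <term>) = { 'if' } and FIRST(<cond> 'while' 'do') = { 'do', 'if', 'while', :=, id }.
Both contain 'if', so the two alternatives are not disjoint — LL(1) conflict.

Yes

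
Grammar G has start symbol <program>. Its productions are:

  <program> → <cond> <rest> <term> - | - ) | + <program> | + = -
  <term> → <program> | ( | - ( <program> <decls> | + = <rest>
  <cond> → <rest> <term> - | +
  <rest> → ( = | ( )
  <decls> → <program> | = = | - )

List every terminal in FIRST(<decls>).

From <decls> → <program>: add FIRST(<program>) = { (, +, - }.
<decls> → = = contributes {=}.
<decls> → - ) contributes {-}.
Union: FIRST(<decls>) = { (, +, -, = }.

{ (, +, -, = }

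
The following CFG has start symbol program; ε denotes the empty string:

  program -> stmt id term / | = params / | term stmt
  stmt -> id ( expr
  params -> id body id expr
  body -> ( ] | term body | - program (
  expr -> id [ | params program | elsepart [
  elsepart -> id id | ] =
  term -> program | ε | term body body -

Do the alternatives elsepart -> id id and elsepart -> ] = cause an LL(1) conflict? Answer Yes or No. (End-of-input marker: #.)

FIRST(id id) = { id } and FIRST(] =) = { ] }.
The FIRST sets are disjoint and neither alternative is nullable — no conflict.

No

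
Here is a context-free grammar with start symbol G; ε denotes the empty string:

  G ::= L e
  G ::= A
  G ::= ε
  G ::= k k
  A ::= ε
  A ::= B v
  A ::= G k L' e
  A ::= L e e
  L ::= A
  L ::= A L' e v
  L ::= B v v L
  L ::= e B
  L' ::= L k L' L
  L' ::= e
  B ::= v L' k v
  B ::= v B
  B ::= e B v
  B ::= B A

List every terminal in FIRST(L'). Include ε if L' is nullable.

{ e, k, v }

From L' ::= L k L' L: L nullable, take FIRST(L) ∪ {k} = { e, k, v }.
L' ::= e contributes {e}.
Union: FIRST(L') = { e, k, v }.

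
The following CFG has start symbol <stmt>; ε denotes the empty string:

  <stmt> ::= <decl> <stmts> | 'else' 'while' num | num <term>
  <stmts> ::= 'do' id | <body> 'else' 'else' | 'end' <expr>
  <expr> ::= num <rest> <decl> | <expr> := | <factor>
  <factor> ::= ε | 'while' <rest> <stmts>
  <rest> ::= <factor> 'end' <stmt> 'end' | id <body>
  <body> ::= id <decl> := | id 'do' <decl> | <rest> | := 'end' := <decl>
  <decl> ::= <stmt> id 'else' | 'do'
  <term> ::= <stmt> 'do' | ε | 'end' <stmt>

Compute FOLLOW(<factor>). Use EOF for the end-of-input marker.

{ EOF, 'do', 'end', :=, id }

In <expr> ::= <factor>: <factor> is at the end, add FOLLOW(<expr>) = { EOF, 'do', 'end', :=, id }.
In <rest> ::= <factor> 'end' <stmt> 'end': add FIRST('end' <stmt> 'end') = { 'end' }.
Union: FOLLOW(<factor>) = { EOF, 'do', 'end', :=, id }.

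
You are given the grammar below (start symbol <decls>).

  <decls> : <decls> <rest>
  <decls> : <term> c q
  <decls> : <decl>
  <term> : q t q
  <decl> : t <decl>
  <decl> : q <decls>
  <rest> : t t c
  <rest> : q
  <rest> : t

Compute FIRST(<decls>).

From <decls> : <decls> <rest>: add FIRST(<decls>) = { q, t }.
From <decls> : <term> c q: add FIRST(<term>) = { q }.
From <decls> : <decl>: add FIRST(<decl>) = { q, t }.
Union: FIRST(<decls>) = { q, t }.

{ q, t }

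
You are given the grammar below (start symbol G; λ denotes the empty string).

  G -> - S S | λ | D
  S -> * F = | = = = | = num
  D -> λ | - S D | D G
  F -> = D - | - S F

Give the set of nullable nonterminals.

{ D, G }

Directly nullable (have an λ-production): G, D.
No other nonterminal has a production whose RHS symbols are all nullable.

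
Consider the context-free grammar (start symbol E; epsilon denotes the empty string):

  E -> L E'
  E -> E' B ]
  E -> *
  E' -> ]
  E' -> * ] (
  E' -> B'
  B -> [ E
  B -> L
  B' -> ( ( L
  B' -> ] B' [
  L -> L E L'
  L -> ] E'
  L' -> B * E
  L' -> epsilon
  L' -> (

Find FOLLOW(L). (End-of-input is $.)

In E -> L E': add FIRST(E') = { (, *, ] }.
In B -> L: L is at the end, add FOLLOW(B) = { *, ] }.
In B' -> ( ( L: L is at the end, add FOLLOW(B') = { $, (, *, [, ] }.
In L -> L E L': add FIRST(E L') = { (, *, ] }.
Union: FOLLOW(L) = { $, (, *, [, ] }.

{ $, (, *, [, ] }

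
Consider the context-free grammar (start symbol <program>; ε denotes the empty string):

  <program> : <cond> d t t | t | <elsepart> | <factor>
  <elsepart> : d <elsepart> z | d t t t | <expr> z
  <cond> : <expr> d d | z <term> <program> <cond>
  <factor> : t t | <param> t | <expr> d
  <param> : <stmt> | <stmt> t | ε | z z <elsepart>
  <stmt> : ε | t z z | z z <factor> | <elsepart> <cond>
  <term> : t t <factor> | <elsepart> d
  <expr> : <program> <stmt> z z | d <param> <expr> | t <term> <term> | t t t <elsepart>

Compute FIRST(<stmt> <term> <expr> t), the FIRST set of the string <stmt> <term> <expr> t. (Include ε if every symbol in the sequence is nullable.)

{ d, t, z }

Add FIRST(<stmt>)\{ε} = { d, t, z }; <stmt> is nullable, continue.
Add FIRST(<term>) = { d, t, z }; <term> is not nullable, stop.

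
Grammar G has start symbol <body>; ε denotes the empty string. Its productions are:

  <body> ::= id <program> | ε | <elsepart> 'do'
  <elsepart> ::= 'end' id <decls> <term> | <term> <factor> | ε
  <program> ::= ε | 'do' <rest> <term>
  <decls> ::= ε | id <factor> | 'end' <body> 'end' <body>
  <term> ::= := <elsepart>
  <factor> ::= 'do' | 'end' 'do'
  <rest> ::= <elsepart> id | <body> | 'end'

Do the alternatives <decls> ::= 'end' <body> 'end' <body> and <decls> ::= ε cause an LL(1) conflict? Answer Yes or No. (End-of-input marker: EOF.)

No

FIRST('end' <body> 'end' <body>) = { 'end' } and FIRST(ε) = { ε }.
The second is nullable but FOLLOW(<decls>) = { := } is disjoint from FIRST of the first.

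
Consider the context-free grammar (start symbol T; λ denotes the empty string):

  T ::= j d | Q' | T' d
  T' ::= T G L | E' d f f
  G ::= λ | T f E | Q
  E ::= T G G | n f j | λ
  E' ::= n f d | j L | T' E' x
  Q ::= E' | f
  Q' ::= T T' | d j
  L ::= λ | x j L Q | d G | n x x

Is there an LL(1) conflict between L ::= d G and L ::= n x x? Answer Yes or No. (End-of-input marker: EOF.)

FIRST(d G) = { d } and FIRST(n x x) = { n }.
The FIRST sets are disjoint and neither alternative is nullable — no conflict.

No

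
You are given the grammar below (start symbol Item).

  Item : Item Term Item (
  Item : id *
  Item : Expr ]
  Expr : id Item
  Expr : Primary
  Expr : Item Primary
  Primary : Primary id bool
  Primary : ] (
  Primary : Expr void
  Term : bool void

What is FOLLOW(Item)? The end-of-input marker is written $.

Item is the start symbol, so $ ∈ FOLLOW(Item).
In Item : Item Term Item (: add FIRST(Term Item () = { bool }.
In Item : Item Term Item (: add FIRST(() = { ( }.
In Expr : id Item: Item is at the end, add FOLLOW(Expr) = { ], void }.
In Expr : Item Primary: add FIRST(Primary) = { ], id }.
Union: FOLLOW(Item) = { $, (, ], bool, id, void }.

{ $, (, ], bool, id, void }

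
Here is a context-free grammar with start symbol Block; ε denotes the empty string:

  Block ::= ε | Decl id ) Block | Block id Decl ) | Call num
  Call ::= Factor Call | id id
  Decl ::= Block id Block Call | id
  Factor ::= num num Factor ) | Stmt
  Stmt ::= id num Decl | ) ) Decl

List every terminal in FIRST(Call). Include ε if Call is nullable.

{ ), id, num }

From Call ::= Factor Call: add FIRST(Factor) = { ), id, num }.
Call ::= id id contributes {id}.
Union: FIRST(Call) = { ), id, num }.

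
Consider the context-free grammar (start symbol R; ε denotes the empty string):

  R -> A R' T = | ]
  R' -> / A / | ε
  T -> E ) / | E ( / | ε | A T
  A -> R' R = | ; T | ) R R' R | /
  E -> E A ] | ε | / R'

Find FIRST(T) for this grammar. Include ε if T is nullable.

From T -> E ) /: E nullable, take FIRST(E) ∪ {)} = { ), /, ;, ] }.
From T -> E ( /: E nullable, take FIRST(E) ∪ {(} = { (, ), /, ;, ] }.
T -> ε contributes ε.
From T -> A T: add FIRST(A) = { ), /, ;, ] }.
Union: FIRST(T) = { (, ), /, ;, ], ε }.

{ (, ), /, ;, ], ε }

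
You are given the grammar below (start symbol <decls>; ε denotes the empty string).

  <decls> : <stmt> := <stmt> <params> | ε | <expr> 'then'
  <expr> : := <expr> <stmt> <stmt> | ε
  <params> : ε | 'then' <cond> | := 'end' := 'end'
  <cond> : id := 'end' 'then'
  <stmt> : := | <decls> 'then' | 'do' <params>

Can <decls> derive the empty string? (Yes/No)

Yes

<decls> has an ε-production, so <decls> ⇒ ε.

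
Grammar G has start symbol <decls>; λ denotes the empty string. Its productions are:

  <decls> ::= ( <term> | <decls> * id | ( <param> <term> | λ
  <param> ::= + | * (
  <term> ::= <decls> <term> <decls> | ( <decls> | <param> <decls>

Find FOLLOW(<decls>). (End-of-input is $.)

<decls> is the start symbol, so $ ∈ FOLLOW(<decls>).
In <decls> ::= <decls> * id: add FIRST(* id) = { * }.
In <term> ::= <decls> <term> <decls>: add FIRST(<term> <decls>) = { (, *, + }.
In <term> ::= <decls> <term> <decls>: <decls> is at the end, add FOLLOW(<term>) = { $, (, *, + }.
In <term> ::= ( <decls>: <decls> is at the end, add FOLLOW(<term>) = { $, (, *, + }.
In <term> ::= <param> <decls>: <decls> is at the end, add FOLLOW(<term>) = { $, (, *, + }.
Union: FOLLOW(<decls>) = { $, (, *, + }.

{ $, (, *, + }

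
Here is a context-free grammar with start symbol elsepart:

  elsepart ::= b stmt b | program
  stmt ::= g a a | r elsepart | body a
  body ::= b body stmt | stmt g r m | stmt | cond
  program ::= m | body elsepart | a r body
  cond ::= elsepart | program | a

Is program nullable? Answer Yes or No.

No

No nonterminal in this grammar is nullable.
No production of program has an RHS whose symbols are all nullable, so program is not nullable.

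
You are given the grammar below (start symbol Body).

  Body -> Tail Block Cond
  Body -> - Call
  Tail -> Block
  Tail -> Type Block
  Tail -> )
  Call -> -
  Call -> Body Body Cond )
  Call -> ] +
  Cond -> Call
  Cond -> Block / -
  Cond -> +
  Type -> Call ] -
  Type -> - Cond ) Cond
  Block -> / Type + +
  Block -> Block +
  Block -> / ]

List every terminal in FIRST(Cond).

From Cond -> Call: add FIRST(Call) = { ), -, /, ] }.
From Cond -> Block / -: add FIRST(Block) = { / }.
Cond -> + contributes {+}.
Union: FIRST(Cond) = { ), +, -, /, ] }.

{ ), +, -, /, ] }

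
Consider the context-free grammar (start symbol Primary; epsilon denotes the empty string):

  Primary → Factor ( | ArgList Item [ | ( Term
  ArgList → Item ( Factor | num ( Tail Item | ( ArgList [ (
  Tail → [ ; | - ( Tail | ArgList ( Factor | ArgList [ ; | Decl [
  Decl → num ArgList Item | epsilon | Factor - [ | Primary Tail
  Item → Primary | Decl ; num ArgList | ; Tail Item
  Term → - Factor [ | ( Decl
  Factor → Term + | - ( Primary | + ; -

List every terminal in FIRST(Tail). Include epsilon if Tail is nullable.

Tail → [ ; contributes {[}.
Tail → - ( Tail contributes {-}.
From Tail → ArgList ( Factor: add FIRST(ArgList) = { (, +, -, ;, num }.
From Tail → ArgList [ ;: add FIRST(ArgList) = { (, +, -, ;, num }.
From Tail → Decl [: Decl nullable, take FIRST(Decl) ∪ {[} = { (, +, -, ;, [, num }.
Union: FIRST(Tail) = { (, +, -, ;, [, num }.

{ (, +, -, ;, [, num }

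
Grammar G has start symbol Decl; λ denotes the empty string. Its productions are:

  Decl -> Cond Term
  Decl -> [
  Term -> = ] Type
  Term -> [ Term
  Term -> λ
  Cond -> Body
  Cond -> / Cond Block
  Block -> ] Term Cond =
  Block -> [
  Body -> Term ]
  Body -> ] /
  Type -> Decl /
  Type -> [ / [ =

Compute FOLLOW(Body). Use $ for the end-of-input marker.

In Cond -> Body: Body is at the end, add FOLLOW(Cond) = { $, /, =, [, ] }.
Union: FOLLOW(Body) = { $, /, =, [, ] }.

{ $, /, =, [, ] }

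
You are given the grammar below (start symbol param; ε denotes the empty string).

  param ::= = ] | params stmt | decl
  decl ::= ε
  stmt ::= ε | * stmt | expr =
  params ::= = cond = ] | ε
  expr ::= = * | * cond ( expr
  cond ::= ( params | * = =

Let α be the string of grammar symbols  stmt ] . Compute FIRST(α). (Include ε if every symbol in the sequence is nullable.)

{ *, =, ] }

Add FIRST(stmt)\{ε} = { *, = }; stmt is nullable, continue.
] is a terminal; add {]} and stop.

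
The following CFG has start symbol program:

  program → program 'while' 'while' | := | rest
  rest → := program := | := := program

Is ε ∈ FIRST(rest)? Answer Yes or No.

No

No nonterminal in this grammar is nullable.
No production of rest has an RHS whose symbols are all nullable, so rest is not nullable.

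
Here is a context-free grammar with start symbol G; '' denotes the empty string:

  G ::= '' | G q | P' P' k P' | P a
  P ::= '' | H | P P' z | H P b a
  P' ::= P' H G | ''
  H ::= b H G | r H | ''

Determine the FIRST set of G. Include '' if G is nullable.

G ::= '' contributes ''.
From G ::= G q: G nullable, take FIRST(G) ∪ {q} = { a, b, k, q, r, z }.
From G ::= P' P' k P': P', P' nullable, take FIRST(P') ∪ FIRST(P') ∪ {k} = { a, b, k, q, r, z }.
From G ::= P a: P nullable, take FIRST(P) ∪ {a} = { a, b, k, q, r, z }.
Union: FIRST(G) = { a, b, k, q, r, z, '' }.

{ a, b, k, q, r, z, '' }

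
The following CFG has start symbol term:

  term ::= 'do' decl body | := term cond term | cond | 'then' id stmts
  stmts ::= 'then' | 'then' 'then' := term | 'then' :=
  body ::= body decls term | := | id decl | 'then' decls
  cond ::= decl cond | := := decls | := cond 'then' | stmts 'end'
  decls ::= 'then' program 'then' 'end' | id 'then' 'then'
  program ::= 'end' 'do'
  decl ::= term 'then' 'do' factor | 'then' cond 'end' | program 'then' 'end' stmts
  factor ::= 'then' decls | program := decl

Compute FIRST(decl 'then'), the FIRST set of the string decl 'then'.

{ 'do', 'end', 'then', := }

Add FIRST(decl) = { 'do', 'end', 'then', := }; decl is not nullable, stop.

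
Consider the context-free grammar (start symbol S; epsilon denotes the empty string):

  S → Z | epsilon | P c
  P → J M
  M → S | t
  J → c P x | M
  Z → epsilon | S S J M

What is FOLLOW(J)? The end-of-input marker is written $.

In P → J M: add FIRST(M)\{epsilon} = { c, t }.
  Since M is nullable, also add FOLLOW(P) = { c, x }.
In Z → S S J M: add FIRST(M)\{epsilon} = { c, t }.
  Since M is nullable, also add FOLLOW(Z) = { $, c, t, x }.
Union: FOLLOW(J) = { $, c, t, x }.

{ $, c, t, x }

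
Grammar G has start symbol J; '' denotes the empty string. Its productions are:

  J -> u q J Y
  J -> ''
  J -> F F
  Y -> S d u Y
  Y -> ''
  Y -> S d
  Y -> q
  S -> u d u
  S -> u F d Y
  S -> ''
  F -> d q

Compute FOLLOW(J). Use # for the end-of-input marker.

J is the start symbol, so # ∈ FOLLOW(J).
In J -> u q J Y: add FIRST(Y)\{''} = { d, q, u }.
  Since Y is nullable, also add FOLLOW(J) = { #, d, q, u }.
Union: FOLLOW(J) = { #, d, q, u }.

{ #, d, q, u }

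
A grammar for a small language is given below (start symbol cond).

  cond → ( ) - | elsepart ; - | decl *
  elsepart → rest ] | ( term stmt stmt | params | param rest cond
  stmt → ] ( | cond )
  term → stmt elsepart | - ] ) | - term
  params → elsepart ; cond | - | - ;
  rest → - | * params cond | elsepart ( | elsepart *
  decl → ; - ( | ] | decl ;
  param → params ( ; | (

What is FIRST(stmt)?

{ (, *, -, ;, ] }

stmt → ] ( contributes {]}.
From stmt → cond ): add FIRST(cond) = { (, *, -, ;, ] }.
Union: FIRST(stmt) = { (, *, -, ;, ] }.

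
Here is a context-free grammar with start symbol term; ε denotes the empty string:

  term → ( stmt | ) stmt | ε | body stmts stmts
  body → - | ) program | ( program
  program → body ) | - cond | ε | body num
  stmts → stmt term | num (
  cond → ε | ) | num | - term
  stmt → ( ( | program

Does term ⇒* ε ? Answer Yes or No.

Yes

term has an ε-production, so term ⇒ ε.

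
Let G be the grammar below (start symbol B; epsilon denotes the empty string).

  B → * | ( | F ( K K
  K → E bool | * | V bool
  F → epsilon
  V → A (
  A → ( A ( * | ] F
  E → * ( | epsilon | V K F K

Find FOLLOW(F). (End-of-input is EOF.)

In B → F ( K K: add FIRST(( K K) = { ( }.
In A → ] F: F is at the end, add FOLLOW(A) = { ( }.
In E → V K F K: add FIRST(K) = { (, *, ], bool }.
Union: FOLLOW(F) = { (, *, ], bool }.

{ (, *, ], bool }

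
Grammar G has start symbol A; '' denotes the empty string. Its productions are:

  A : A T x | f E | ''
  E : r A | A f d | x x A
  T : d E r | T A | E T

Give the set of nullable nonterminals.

Directly nullable (have an ''-production): A.
No other nonterminal has a production whose RHS symbols are all nullable.

{ A }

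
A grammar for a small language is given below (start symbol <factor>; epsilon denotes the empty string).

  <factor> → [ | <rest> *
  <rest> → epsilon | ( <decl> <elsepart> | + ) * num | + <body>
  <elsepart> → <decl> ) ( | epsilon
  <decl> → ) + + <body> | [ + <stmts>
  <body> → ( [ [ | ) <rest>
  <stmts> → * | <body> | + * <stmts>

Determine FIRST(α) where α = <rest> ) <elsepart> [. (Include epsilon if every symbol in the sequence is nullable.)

{ (, ), + }

Add FIRST(<rest>)\{epsilon} = { (, + }; <rest> is nullable, continue.
) is a terminal; add {)} and stop.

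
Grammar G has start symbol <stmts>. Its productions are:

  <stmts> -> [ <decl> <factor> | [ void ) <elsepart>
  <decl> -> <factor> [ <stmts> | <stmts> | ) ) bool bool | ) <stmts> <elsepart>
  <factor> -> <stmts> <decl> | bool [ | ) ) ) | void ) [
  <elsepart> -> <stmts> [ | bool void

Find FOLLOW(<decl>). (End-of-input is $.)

In <stmts> -> [ <decl> <factor>: add FIRST(<factor>) = { ), [, bool, void }.
In <factor> -> <stmts> <decl>: <decl> is at the end, add FOLLOW(<factor>) = { $, ), [, bool, void }.
Union: FOLLOW(<decl>) = { $, ), [, bool, void }.

{ $, ), [, bool, void }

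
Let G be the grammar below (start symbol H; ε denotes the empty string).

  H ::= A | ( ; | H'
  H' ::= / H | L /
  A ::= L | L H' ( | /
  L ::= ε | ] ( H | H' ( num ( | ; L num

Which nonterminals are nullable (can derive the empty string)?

Directly nullable (have an ε-production): L.
H ::= A with every symbol nullable, so H is nullable.
A ::= L with every symbol nullable, so A is nullable.
No other nonterminal has a production whose RHS symbols are all nullable.

{ A, H, L }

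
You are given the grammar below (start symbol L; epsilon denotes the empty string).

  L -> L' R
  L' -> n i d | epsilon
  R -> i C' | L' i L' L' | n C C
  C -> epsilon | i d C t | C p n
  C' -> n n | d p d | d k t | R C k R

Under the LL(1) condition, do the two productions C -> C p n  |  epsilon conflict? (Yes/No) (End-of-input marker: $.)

Yes

FIRST(C p n) = { i, p } and FIRST(epsilon) = { epsilon }.
The second alternative is nullable and FOLLOW(C) = { $, i, k, p, t } shares i with FIRST of the first — conflict.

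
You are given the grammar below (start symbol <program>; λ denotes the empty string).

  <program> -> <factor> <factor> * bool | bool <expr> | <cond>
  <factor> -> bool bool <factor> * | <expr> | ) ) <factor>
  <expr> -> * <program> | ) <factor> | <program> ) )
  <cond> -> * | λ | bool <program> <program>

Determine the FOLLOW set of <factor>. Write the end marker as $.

{ $, ), *, bool }

In <program> -> <factor> <factor> * bool: add FIRST(<factor> * bool) = { ), *, bool }.
In <program> -> <factor> <factor> * bool: add FIRST(* bool) = { * }.
In <factor> -> bool bool <factor> *: add FIRST(*) = { * }.
In <factor> -> ) ) <factor>: <factor> is at the end, add FOLLOW(<factor>) = { $, ), *, bool }.
In <expr> -> ) <factor>: <factor> is at the end, add FOLLOW(<expr>) = { $, ), *, bool }.
Union: FOLLOW(<factor>) = { $, ), *, bool }.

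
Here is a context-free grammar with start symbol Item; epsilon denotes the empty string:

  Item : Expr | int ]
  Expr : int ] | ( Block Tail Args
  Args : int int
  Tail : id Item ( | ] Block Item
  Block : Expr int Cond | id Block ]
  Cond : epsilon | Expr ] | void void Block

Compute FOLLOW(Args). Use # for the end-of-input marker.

{ #, (, ], int }

In Expr : ( Block Tail Args: Args is at the end, add FOLLOW(Expr) = { #, (, ], int }.
Union: FOLLOW(Args) = { #, (, ], int }.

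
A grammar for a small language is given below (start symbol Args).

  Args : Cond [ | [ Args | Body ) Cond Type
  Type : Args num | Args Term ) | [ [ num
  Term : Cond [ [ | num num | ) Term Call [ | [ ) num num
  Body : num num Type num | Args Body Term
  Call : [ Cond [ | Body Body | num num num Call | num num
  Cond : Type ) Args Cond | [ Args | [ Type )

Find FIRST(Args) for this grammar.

From Args : Cond [: add FIRST(Cond) = { [, num }.
Args : [ Args contributes {[}.
From Args : Body ) Cond Type: add FIRST(Body) = { [, num }.
Union: FIRST(Args) = { [, num }.

{ [, num }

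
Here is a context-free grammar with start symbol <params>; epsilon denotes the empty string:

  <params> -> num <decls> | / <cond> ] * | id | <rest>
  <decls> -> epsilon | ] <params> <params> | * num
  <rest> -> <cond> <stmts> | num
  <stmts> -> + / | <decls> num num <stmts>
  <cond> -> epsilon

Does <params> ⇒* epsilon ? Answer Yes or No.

Nullable nonterminals: <cond>, <decls>.
No production of <params> has an RHS whose symbols are all nullable, so <params> is not nullable.

No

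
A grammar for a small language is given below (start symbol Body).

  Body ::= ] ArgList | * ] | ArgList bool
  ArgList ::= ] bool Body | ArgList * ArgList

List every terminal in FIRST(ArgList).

{ ] }

ArgList ::= ] bool Body contributes {]}.
From ArgList ::= ArgList * ArgList: add FIRST(ArgList) = { ] }.
Union: FIRST(ArgList) = { ] }.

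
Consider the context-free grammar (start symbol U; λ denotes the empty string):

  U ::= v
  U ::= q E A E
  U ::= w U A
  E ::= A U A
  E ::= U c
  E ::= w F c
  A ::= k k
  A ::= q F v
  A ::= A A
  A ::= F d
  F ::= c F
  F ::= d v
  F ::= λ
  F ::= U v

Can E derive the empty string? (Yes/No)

Nullable nonterminals: F.
No production of E has an RHS whose symbols are all nullable, so E is not nullable.

No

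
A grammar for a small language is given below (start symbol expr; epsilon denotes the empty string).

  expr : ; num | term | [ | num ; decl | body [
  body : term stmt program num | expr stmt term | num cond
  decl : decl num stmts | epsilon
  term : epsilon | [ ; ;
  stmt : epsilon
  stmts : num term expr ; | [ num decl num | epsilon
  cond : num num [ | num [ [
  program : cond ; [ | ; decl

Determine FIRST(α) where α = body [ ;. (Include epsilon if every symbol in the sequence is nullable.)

Add FIRST(body)\{epsilon} = { ;, [, num }; body is nullable, continue.
[ is a terminal; add {[} and stop.

{ ;, [, num }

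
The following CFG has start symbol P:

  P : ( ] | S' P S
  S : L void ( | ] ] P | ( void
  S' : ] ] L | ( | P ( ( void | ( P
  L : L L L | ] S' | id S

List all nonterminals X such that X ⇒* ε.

{ } (none)

No nonterminal has an empty production or an RHS whose symbols are all nullable.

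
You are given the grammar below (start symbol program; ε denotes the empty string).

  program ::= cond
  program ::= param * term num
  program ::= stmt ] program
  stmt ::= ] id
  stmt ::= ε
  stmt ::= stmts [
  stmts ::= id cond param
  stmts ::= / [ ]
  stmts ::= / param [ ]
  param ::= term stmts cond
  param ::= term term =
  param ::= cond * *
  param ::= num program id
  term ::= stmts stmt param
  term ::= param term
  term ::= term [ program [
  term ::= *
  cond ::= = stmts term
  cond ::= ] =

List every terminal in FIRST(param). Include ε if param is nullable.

{ *, /, =, ], id, num }

From param ::= term stmts cond: add FIRST(term) = { *, /, =, ], id, num }.
From param ::= term term =: add FIRST(term) = { *, /, =, ], id, num }.
From param ::= cond * *: add FIRST(cond) = { =, ] }.
param ::= num program id contributes {num}.
Union: FIRST(param) = { *, /, =, ], id, num }.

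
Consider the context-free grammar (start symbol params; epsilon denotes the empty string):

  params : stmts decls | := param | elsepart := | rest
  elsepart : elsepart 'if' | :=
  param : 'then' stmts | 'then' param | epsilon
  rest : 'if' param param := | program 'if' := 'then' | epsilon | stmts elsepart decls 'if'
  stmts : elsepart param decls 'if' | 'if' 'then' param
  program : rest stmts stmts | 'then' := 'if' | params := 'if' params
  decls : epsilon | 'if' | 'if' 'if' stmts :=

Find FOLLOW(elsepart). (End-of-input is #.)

{ 'if', 'then', := }

In params : elsepart :=: add FIRST(:=) = { := }.
In elsepart : elsepart 'if': add FIRST('if') = { 'if' }.
In rest : stmts elsepart decls 'if': add FIRST(decls 'if') = { 'if' }.
In stmts : elsepart param decls 'if': add FIRST(param decls 'if') = { 'if', 'then' }.
Union: FOLLOW(elsepart) = { 'if', 'then', := }.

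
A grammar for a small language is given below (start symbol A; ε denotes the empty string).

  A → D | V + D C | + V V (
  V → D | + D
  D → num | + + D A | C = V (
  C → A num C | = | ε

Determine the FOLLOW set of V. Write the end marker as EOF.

In A → V + D C: add FIRST(+ D C) = { + }.
In A → + V V (: add FIRST(V () = { +, =, num }.
In A → + V V (: add FIRST(() = { ( }.
In D → C = V (: add FIRST(() = { ( }.
Union: FOLLOW(V) = { (, +, =, num }.

{ (, +, =, num }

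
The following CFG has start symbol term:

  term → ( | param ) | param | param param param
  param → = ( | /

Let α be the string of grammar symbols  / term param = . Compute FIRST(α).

/ is a terminal; add {/} and stop.

{ / }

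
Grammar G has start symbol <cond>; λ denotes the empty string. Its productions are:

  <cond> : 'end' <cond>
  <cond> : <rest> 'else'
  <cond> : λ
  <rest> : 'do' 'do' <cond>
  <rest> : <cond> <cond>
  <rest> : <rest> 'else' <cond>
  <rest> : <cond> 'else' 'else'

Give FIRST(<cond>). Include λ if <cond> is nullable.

<cond> : 'end' <cond> contributes {'end'}.
From <cond> : <rest> 'else': <rest> nullable, take FIRST(<rest>) ∪ {'else'} = { 'do', 'else', 'end' }.
<cond> : λ contributes λ.
Union: FIRST(<cond>) = { 'do', 'else', 'end', λ }.

{ 'do', 'else', 'end', λ }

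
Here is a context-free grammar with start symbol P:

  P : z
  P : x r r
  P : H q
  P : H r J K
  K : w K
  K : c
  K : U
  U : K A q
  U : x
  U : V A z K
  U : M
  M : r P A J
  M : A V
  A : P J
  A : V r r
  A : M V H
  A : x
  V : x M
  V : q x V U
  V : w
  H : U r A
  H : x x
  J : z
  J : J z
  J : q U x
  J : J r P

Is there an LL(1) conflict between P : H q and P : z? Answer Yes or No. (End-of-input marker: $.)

FIRST(H q) = { c, q, r, w, x, z } and FIRST(z) = { z }.
Both contain z, so the two alternatives are not disjoint — LL(1) conflict.

Yes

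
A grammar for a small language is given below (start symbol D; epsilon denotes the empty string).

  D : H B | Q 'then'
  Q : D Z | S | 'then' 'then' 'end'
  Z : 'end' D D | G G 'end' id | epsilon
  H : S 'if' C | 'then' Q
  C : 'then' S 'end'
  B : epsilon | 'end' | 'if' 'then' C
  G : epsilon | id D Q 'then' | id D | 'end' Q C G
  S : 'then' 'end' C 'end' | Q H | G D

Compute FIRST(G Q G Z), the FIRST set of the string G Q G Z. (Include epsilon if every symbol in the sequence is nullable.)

Add FIRST(G)\{epsilon} = { 'end', id }; G is nullable, continue.
Add FIRST(Q) = { 'end', 'then', id }; Q is not nullable, stop.

{ 'end', 'then', id }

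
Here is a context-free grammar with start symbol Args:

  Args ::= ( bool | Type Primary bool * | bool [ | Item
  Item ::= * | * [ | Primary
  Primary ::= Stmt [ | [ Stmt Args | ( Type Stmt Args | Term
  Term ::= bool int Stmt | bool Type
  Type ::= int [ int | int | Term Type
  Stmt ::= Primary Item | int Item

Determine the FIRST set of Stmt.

From Stmt ::= Primary Item: add FIRST(Primary) = { (, [, bool, int }.
Stmt ::= int Item contributes {int}.
Union: FIRST(Stmt) = { (, [, bool, int }.

{ (, [, bool, int }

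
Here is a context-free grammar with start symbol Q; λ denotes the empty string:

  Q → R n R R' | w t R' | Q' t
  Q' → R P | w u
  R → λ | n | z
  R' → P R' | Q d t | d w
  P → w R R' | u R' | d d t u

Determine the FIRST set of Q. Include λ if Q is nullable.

{ d, n, u, w, z }

From Q → R n R R': R nullable, take FIRST(R) ∪ {n} = { n, z }.
Q → w t R' contributes {w}.
From Q → Q' t: add FIRST(Q') = { d, n, u, w, z }.
Union: FIRST(Q) = { d, n, u, w, z }.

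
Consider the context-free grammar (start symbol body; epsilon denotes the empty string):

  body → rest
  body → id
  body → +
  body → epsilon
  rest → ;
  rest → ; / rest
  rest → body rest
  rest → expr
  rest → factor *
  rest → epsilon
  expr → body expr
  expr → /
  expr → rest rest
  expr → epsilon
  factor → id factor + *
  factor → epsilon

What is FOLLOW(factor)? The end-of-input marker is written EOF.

{ *, + }

In rest → factor *: add FIRST(*) = { * }.
In factor → id factor + *: add FIRST(+ *) = { + }.
Union: FOLLOW(factor) = { *, + }.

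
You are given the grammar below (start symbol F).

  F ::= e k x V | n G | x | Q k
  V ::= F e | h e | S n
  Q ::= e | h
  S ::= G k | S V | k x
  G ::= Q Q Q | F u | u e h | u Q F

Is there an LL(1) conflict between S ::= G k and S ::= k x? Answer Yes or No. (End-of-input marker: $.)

FIRST(G k) = { e, h, n, u, x } and FIRST(k x) = { k }.
The FIRST sets are disjoint and neither alternative is nullable — no conflict.

No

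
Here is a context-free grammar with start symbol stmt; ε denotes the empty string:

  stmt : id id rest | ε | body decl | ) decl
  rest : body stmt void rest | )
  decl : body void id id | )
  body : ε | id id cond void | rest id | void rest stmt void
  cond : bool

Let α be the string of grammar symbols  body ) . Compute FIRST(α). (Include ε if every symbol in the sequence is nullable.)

Add FIRST(body)\{ε} = { ), id, void }; body is nullable, continue.
) is a terminal; add {)} and stop.

{ ), id, void }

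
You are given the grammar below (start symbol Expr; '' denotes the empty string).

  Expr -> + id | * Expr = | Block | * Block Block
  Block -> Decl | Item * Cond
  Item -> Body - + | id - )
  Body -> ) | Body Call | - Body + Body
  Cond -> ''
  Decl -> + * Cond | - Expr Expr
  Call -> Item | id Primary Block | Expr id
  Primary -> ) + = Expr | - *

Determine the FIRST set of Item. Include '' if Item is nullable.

From Item -> Body - +: add FIRST(Body) = { ), - }.
Item -> id - ) contributes {id}.
Union: FIRST(Item) = { ), -, id }.

{ ), -, id }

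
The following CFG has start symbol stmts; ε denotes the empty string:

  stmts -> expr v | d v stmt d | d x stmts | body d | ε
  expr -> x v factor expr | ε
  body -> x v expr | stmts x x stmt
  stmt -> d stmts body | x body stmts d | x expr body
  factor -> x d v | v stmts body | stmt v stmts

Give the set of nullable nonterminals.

Directly nullable (have an ε-production): stmts, expr.
No other nonterminal has a production whose RHS symbols are all nullable.

{ expr, stmts }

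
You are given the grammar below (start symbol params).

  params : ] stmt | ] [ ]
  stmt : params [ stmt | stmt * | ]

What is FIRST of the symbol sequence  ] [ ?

{ ] }

] is a terminal; add {]} and stop.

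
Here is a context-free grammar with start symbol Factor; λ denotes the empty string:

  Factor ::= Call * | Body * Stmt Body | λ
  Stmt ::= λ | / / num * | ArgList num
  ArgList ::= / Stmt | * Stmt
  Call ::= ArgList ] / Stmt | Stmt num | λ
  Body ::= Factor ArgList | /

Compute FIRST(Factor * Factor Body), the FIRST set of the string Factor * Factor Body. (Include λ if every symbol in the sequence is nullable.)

Add FIRST(Factor)\{λ} = { *, /, num }; Factor is nullable, continue.
* is a terminal; add {*} and stop.

{ *, /, num }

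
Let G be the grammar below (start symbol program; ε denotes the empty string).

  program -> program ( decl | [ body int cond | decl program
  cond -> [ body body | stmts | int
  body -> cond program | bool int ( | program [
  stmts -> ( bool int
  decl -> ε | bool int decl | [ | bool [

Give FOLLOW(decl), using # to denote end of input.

{ #, (, [, bool, int }

In program -> program ( decl: decl is at the end, add FOLLOW(program) = { #, (, [, bool, int }.
In program -> decl program: add FIRST(program) = { [, bool }.
In decl -> bool int decl: decl is at the end, add FOLLOW(decl) = { #, (, [, bool, int }.
Union: FOLLOW(decl) = { #, (, [, bool, int }.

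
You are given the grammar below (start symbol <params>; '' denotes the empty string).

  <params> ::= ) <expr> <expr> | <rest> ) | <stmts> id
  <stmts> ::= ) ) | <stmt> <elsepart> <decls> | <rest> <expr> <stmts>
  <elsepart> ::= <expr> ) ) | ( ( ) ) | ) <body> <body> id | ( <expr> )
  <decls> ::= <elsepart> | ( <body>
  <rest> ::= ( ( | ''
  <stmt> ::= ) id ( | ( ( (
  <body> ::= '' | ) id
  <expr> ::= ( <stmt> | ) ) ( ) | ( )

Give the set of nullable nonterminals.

{ <body>, <rest> }

Directly nullable (have an ''-production): <rest>, <body>.
No other nonterminal has a production whose RHS symbols are all nullable.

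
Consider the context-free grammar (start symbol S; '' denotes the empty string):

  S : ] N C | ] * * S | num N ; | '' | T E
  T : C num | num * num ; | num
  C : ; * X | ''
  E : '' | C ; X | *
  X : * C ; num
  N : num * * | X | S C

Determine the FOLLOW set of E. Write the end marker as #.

In S : T E: E is at the end, add FOLLOW(S) = { #, ; }.
Union: FOLLOW(E) = { #, ; }.

{ #, ; }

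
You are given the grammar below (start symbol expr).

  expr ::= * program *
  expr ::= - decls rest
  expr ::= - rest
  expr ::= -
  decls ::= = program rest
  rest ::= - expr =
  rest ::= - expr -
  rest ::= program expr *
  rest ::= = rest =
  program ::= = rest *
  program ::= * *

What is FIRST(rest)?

{ *, -, = }

rest ::= - expr = contributes {-}.
rest ::= - expr - contributes {-}.
From rest ::= program expr *: add FIRST(program) = { *, = }.
rest ::= = rest = contributes {=}.
Union: FIRST(rest) = { *, -, = }.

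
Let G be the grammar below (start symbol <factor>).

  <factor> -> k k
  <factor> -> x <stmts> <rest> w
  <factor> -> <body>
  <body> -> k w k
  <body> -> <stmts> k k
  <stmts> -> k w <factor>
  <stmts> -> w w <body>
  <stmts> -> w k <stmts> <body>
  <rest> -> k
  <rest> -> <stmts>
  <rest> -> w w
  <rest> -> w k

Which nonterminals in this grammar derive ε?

No nonterminal has an empty production or an RHS whose symbols are all nullable.

{ } (none)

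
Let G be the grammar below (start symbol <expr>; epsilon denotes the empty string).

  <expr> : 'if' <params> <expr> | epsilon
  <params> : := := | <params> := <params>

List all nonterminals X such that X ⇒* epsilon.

Directly nullable (have an epsilon-production): <expr>.
No other nonterminal has a production whose RHS symbols are all nullable.

{ <expr> }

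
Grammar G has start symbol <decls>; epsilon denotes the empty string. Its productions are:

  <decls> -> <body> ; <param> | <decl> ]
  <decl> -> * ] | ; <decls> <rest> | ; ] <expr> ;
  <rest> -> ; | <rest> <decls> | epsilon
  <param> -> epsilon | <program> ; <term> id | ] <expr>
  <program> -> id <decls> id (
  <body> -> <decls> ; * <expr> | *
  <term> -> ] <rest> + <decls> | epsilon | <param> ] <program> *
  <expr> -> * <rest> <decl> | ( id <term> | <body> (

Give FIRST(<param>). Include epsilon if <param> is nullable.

{ ], id, epsilon }

<param> -> epsilon contributes epsilon.
From <param> -> <program> ; <term> id: add FIRST(<program>) = { id }.
<param> -> ] <expr> contributes {]}.
Union: FIRST(<param>) = { ], id, epsilon }.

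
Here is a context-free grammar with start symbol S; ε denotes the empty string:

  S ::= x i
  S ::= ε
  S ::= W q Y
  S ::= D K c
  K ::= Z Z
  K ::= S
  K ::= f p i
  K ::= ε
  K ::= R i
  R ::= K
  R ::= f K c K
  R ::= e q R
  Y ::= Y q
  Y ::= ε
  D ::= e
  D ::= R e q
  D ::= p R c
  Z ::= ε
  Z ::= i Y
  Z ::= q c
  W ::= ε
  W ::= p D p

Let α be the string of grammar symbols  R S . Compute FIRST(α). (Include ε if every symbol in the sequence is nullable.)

Add FIRST(R)\{ε} = { e, f, i, p, q, x }; R is nullable, continue.
Add FIRST(S)\{ε} = { e, f, i, p, q, x }; S is nullable, continue.
Every symbol is nullable, so include ε.

{ e, f, i, p, q, x, ε }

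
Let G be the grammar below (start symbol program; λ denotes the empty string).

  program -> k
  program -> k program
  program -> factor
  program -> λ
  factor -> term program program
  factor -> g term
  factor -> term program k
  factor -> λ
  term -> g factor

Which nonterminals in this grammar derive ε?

{ factor, program }

Directly nullable (have an λ-production): program, factor.
No other nonterminal has a production whose RHS symbols are all nullable.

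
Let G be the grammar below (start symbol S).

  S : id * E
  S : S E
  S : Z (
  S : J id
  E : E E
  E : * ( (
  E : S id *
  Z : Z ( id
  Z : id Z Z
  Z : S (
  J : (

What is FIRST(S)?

S : id * E contributes {id}.
From S : S E: add FIRST(S) = { (, id }.
From S : Z (: add FIRST(Z) = { (, id }.
From S : J id: add FIRST(J) = { ( }.
Union: FIRST(S) = { (, id }.

{ (, id }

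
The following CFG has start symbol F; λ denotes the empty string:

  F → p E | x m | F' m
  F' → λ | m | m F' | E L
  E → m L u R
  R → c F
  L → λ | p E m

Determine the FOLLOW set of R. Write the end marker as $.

{ $, m, p }

In E → m L u R: R is at the end, add FOLLOW(E) = { $, m, p }.
Union: FOLLOW(R) = { $, m, p }.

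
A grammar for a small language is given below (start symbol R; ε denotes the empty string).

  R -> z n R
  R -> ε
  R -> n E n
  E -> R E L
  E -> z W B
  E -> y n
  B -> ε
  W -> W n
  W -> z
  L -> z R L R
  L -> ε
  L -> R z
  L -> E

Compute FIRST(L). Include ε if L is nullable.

L -> z R L R contributes {z}.
L -> ε contributes ε.
From L -> R z: R nullable, take FIRST(R) ∪ {z} = { n, z }.
From L -> E: add FIRST(E) = { n, y, z }.
Union: FIRST(L) = { n, y, z, ε }.

{ n, y, z, ε }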